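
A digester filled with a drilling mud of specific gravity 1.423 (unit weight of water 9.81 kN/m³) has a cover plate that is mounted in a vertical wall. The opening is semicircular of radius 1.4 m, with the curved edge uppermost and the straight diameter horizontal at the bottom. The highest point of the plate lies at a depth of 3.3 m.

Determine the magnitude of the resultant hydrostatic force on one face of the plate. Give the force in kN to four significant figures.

F ≈ 176.5 kN

γ = 1.423 × 9.81 = 13.95963 kN/m³.
The centroid lies 4r/(3π) = 0.594178 m above the diameter, so r − 4r/(3π) = 1.4 − 0.594178 = 0.805822 m below the topmost point, so the centroid depth is h_c = 3.3 + 0.805822 = 4.10582 m.
A = πr²/2 = π × 1.4²/2 = 3.07876 m².
Resultant F = γ·h_c·A = 13.95963 × 4.10582 × 3.07876 = 176.461 kN.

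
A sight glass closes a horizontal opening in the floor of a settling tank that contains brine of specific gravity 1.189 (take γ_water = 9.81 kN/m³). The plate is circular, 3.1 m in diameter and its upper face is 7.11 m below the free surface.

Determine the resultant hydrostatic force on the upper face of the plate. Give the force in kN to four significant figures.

γ = 1.189 × 9.81 = 11.66409 kN/m³.
The plate is horizontal, so pressure is uniform at p = γ·h = 11.66409 × 7.11 = 82.9317 kN/m².
A = π(1.55)² = 7.54768 m².
F = p·A = 82.9317 × 7.54768 = 625.942 kN.

F ≈ 625.9 kN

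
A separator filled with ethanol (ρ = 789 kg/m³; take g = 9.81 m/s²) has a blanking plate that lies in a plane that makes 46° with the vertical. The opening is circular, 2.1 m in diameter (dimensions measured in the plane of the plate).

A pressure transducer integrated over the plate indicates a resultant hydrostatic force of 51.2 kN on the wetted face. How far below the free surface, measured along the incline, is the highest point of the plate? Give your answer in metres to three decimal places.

γ = ρg = 789 × 9.81 / 1000 = 7.74009 kN/m³.
A = π(1.05)² = 3.46361 m².
From F = γ·h_c·A, the centroid depth is h_c = 51.2/(7.74009 × 3.46361) = 1.90983 m.
The plate makes 46° with the vertical, i.e. θ = 90° − 46° = 44° to the horizontal. Measuring y along the incline from the free-surface line, vertical depth h = y·sinθ with sinθ = 0.694658.
Along the incline, y_c = h_c/sinθ = 1.90983/0.694658 = 2.74931 m.
The centroid is at the centre, 1.05 m below the top of the plate, so the highest point sits at y_top = 2.74931 − 1.05 = 1.69931 m along the incline.

y_top ≈ 1.699 m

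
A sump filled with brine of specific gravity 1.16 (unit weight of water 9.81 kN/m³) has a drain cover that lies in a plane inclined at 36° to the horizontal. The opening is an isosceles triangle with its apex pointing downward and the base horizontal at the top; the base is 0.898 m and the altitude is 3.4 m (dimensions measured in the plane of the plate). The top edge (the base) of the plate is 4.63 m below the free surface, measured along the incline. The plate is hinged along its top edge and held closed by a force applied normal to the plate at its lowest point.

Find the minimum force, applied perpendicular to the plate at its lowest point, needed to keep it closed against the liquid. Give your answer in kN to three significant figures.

γ = 1.16 × 9.81 = 11.3796 kN/m³.
Let θ = 36° be the plate's angle to the horizontal; measure y along the incline from where the plane meets the free surface. Vertical depth h = y·sinθ with sinθ = 0.587785.
With the apex down, the centroid sits h/3 = 3.4/3 = 1.13333 m below the base (the top edge), so y_c = 4.63 + 1.13333 = 5.76333 m and h_c = 5.76333 × 0.587785 = 3.3876 m.
A = ½ × 0.898 × 3.4 = 1.5266 m².
Resultant F = γ·h_c·A = 11.3796 × 3.3876 × 1.5266 = 58.8497 kN.
I_c = b·h³/36 = 0.898 × 3.4³/36 = 0.980416 m⁴.
Centre of pressure: y_p = y_c + I_c/(y_c·A) = 5.76333 + 0.980416/(5.76333 × 1.5266) = 5.76333 + 0.111432 = 5.87476 m along the plane.
The resultant acts 1.13333 + 0.111432 = 1.24476 m (along the plate) below the hinge at the top edge, so the moment about the hinge is M = F × 1.24476 = 58.8497 × 1.24476 = 73.2538 kN·m.
A normal force at the bottom, 3.4 m from the hinge, must supply this moment: P = 73.2538/3.4 = 21.5452 kN.

P ≈ 21.5 kN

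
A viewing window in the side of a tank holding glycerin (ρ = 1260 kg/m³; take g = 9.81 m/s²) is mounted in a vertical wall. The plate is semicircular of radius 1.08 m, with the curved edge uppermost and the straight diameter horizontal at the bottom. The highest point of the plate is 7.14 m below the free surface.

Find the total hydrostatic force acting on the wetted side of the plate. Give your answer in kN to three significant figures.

γ = ρg = 1260 × 9.81 / 1000 = 12.3606 kN/m³.
The centroid lies 4r/(3π) = 0.458366 m above the diameter, so r − 4r/(3π) = 1.08 − 0.458366 = 0.621634 m below the topmost point, so the centroid depth is h_c = 7.14 + 0.621634 = 7.76163 m.
A = πr²/2 = π × 1.08²/2 = 1.83218 m².
Resultant F = γ·h_c·A = 12.3606 × 7.76163 × 1.83218 = 175.776 kN.

F ≈ 176 kN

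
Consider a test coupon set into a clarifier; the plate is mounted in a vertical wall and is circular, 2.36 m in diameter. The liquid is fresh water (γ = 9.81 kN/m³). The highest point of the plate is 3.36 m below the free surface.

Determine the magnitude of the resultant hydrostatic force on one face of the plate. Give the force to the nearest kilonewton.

γ = 9.81 kN/m³.
The centroid is at the centre, 1.18 m below the top of the plate, so the centroid depth is h_c = 3.36 + 1.18 = 4.54 m.
A = π(1.18)² = 4.37435 m².
Resultant F = γ·h_c·A = 9.81 × 4.54 × 4.37435 = 194.822 kN.

F ≈ 195 kN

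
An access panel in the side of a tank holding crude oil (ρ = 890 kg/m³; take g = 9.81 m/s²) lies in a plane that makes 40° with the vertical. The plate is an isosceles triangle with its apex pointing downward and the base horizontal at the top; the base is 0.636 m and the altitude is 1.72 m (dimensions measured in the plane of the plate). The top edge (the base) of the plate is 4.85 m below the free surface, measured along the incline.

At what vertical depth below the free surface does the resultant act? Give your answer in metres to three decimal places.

h_p = 4.178 m

γ = ρg = 890 × 9.81 / 1000 = 8.7309 kN/m³.
The plate makes 40° with the vertical, i.e. θ = 90° − 40° = 50° to the horizontal. Measuring y along the incline from the free-surface line, vertical depth h = y·sinθ with sinθ = 0.766044.
With the apex down, the centroid sits h/3 = 1.72/3 = 0.573333 m below the base (the top edge), so y_c = 4.85 + 0.573333 = 5.42333 m and h_c = 5.42333 × 0.766044 = 4.15451 m.
A = ½ × 0.636 × 1.72 = 0.54696 m².
Resultant F = γ·h_c·A = 8.7309 × 4.15451 × 0.54696 = 19.8397 kN.
I_c = b·h³/36 = 0.636 × 1.72³/36 = 0.0898959 m⁴.
Centre of pressure: y_p = y_c + I_c/(y_c·A) = 5.42333 + 0.0898959/(5.42333 × 0.54696) = 5.42333 + 0.0303053 = 5.45364 m along the plane.
Vertically, h_p = y_p·sinθ = 5.45364 × 0.766044 = 4.17773 m.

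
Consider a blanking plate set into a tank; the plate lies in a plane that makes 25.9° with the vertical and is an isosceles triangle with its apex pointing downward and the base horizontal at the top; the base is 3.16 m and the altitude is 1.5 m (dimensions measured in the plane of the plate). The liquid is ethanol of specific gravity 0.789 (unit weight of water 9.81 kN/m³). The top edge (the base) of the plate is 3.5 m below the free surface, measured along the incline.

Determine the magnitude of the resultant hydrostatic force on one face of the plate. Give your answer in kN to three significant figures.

γ = 0.789 × 9.81 = 7.74009 kN/m³.
The plate makes 25.9° with the vertical, i.e. θ = 90° − 25.9° = 64.1° to the horizontal. Measuring y along the incline from the free-surface line, vertical depth h = y·sinθ with sinθ = 0.899558.
With the apex down, the centroid sits h/3 = 1.5/3 = 0.5 m below the base (the top edge), so y_c = 3.5 + 0.5 = 4 m and h_c = 4 × 0.899558 = 3.59823 m.
A = ½ × 3.16 × 1.5 = 2.37 m².
Resultant F = γ·h_c·A = 7.74009 × 3.59823 × 2.37 = 66.006 kN.

F ≈ 66.0 kN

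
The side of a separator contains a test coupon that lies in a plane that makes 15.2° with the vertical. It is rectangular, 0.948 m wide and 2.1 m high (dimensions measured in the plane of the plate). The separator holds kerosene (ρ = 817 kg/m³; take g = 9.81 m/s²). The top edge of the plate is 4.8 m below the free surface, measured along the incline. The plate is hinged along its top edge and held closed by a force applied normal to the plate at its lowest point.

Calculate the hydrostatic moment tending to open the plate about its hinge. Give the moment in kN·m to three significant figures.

M ≈ 100 kN·m

γ = ρg = 817 × 9.81 / 1000 = 8.01477 kN/m³.
The plate makes 15.2° with the vertical, i.e. θ = 90° − 15.2° = 74.8° to the horizontal. Measuring y along the incline from the free-surface line, vertical depth h = y·sinθ with sinθ = 0.965016.
The centroid lies 2.1/2 = 1.05 m below the top edge, so y_c = 4.8 + 1.05 = 5.85 m and h_c = 5.85 × 0.965016 = 5.64534 m.
A = 0.948 × 2.1 = 1.9908 m².
Resultant F = γ·h_c·A = 8.01477 × 5.64534 × 1.9908 = 90.0759 kN.
I_c = b·h³/12 = 0.948 × 2.1³/12 = 0.731619 m⁴.
Centre of pressure: y_p = y_c + I_c/(y_c·A) = 5.85 + 0.731619/(5.85 × 1.9908) = 5.85 + 0.0628205 = 5.91282 m along the plane.
The resultant acts 1.05 + 0.0628205 = 1.11282 m (along the plate) below the hinge at the top edge, so the moment about the hinge is M = F × 1.11282 = 90.0759 × 1.11282 = 100.238 kN·m.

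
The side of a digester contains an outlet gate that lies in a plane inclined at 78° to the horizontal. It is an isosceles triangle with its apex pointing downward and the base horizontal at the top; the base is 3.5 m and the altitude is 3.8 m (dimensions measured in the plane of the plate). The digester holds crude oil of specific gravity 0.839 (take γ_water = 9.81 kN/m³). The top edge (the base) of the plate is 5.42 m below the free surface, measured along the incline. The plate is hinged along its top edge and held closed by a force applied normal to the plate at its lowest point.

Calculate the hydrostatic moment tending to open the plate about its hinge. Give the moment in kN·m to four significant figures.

M ≈ 496.4 kN·m

γ = 0.839 × 9.81 = 8.23059 kN/m³.
Let θ = 78° be the plate's angle to the horizontal; measure y along the incline from where the plane meets the free surface. Vertical depth h = y·sinθ with sinθ = 0.978148.
With the apex down, the centroid sits h/3 = 3.8/3 = 1.26667 m below the base (the top edge), so y_c = 5.42 + 1.26667 = 6.68667 m and h_c = 6.68667 × 0.978148 = 6.54055 m.
A = ½ × 3.5 × 3.8 = 6.65 m².
Resultant F = γ·h_c·A = 8.23059 × 6.54055 × 6.65 = 357.987 kN.
I_c = b·h³/36 = 3.5 × 3.8³/36 = 5.33478 m⁴.
Centre of pressure: y_p = y_c + I_c/(y_c·A) = 6.68667 + 5.33478/(6.68667 × 6.65) = 6.68667 + 0.119973 = 6.80664 m along the plane.
The resultant acts 1.26667 + 0.119973 = 1.38664 m (along the plate) below the hinge at the top edge, so the moment about the hinge is M = F × 1.38664 = 357.987 × 1.38664 = 496.399 kN·m.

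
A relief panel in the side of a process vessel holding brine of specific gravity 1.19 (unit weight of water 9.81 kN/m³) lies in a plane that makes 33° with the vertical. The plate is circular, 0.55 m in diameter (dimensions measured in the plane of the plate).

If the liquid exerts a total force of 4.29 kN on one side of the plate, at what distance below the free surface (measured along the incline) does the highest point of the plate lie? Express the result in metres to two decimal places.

y_top ≈ 1.57 m

γ = 1.19 × 9.81 = 11.6739 kN/m³.
A = π(0.275)² = 0.237583 m².
From F = γ·h_c·A, the centroid depth is h_c = 4.29/(11.6739 × 0.237583) = 1.54677 m.
The plate makes 33° with the vertical, i.e. θ = 90° − 33° = 57° to the horizontal. Measuring y along the incline from the free-surface line, vertical depth h = y·sinθ with sinθ = 0.838671.
Along the incline, y_c = h_c/sinθ = 1.54677/0.838671 = 1.84431 m.
The centroid is at the centre, 0.275 m below the top of the plate, so the highest point sits at y_top = 1.84431 − 0.275 = 1.56931 m along the incline.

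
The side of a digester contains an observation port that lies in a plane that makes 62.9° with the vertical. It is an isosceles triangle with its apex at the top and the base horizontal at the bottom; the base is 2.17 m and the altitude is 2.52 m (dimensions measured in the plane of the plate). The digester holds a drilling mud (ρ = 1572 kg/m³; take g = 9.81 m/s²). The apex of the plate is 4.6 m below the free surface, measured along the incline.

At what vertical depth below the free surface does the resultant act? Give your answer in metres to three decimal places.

γ = ρg = 1572 × 9.81 / 1000 = 15.42132 kN/m³.
The plate makes 62.9° with the vertical, i.e. θ = 90° − 62.9° = 27.1° to the horizontal. Measuring y along the incline from the free-surface line, vertical depth h = y·sinθ with sinθ = 0.455545.
With the apex up, the centroid sits 2h/3 = 2 × 2.52/3 = 1.68 m below the apex, so y_c = 4.6 + 1.68 = 6.28 m and h_c = 6.28 × 0.455545 = 2.86082 m.
A = ½ × 2.17 × 2.52 = 2.7342 m².
Resultant F = γ·h_c·A = 15.42132 × 2.86082 × 2.7342 = 120.626 kN.
I_c = b·h³/36 = 2.17 × 2.52³/36 = 0.964626 m⁴.
Centre of pressure: y_p = y_c + I_c/(y_c·A) = 6.28 + 0.964626/(6.28 × 2.7342) = 6.28 + 0.0561784 = 6.33618 m along the plane.
Vertically, h_p = y_p·sinθ = 6.33618 × 0.455545 = 2.88642 m.

h_p = 2.886 m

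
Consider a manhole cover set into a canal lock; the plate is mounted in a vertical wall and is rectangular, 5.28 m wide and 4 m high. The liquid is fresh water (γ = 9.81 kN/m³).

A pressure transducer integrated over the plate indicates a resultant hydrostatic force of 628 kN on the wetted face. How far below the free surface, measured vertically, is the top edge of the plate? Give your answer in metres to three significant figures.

γ = 9.81 kN/m³.
A = 5.28 × 4 = 21.12 m².
From F = γ·h_c·A, the centroid depth is h_c = 628/(9.81 × 21.12) = 3.03108 m.
The centroid lies 4/2 = 2 m below the top edge, so the top edge sits at h_top = 3.03108 − 2 = 1.03108 m below the surface.

d_top ≈ 1.03 m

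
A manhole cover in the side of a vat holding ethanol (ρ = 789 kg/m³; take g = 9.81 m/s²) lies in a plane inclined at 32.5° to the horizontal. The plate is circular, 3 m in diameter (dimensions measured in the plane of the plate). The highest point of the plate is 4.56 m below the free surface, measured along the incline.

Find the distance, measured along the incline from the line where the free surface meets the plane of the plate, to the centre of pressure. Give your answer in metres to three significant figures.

γ = ρg = 789 × 9.81 / 1000 = 7.74009 kN/m³.
Let θ = 32.5° be the plate's angle to the horizontal; measure y along the incline from where the plane meets the free surface. Vertical depth h = y·sinθ with sinθ = 0.537300.
The centroid is at the centre, 1.5 m below the top of the plate, so y_c = 4.56 + 1.5 = 6.06 m and h_c = 6.06 × 0.537300 = 3.25604 m.
A = π(1.5)² = 7.06858 m².
Resultant F = γ·h_c·A = 7.74009 × 3.25604 × 7.06858 = 178.143 kN.
I_c = πr⁴/4 = π × 1.5⁴/4 = 3.97608 m⁴.
Centre of pressure: y_p = y_c + I_c/(y_c·A) = 6.06 + 3.97608/(6.06 × 7.06858) = 6.06 + 0.0928219 = 6.15282 m along the plane.

y_p = 6.15 m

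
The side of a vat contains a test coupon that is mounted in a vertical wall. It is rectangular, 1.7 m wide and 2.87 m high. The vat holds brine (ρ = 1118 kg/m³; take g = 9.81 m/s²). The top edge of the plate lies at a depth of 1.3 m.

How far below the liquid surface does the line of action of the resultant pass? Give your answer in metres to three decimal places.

γ = ρg = 1118 × 9.81 / 1000 = 10.96758 kN/m³.
The centroid lies 2.87/2 = 1.435 m below the top edge, so the centroid depth is h_c = 1.3 + 1.435 = 2.735 m.
A = 1.7 × 2.87 = 4.879 m².
Resultant F = γ·h_c·A = 10.96758 × 2.735 × 4.879 = 146.352 kN.
I_c = b·h³/12 = 1.7 × 2.87³/12 = 3.34899 m⁴.
Centre of pressure: y_p = y_c + I_c/(y_c·A) = 2.735 + 3.34899/(2.735 × 4.879) = 2.735 + 0.250972 = 2.98597 m along the plane.

h_p = 2.986 m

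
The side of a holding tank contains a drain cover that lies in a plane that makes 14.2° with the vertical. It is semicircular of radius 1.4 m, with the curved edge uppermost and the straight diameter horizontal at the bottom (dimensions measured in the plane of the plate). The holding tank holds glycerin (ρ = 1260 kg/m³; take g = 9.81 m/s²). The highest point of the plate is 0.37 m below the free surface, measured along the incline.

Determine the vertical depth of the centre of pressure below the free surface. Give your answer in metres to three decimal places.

h_p = 1.253 m

γ = ρg = 1260 × 9.81 / 1000 = 12.3606 kN/m³.
The plate makes 14.2° with the vertical, i.e. θ = 90° − 14.2° = 75.8° to the horizontal. Measuring y along the incline from the free-surface line, vertical depth h = y·sinθ with sinθ = 0.969445.
The centroid lies 4r/(3π) = 0.594178 m above the diameter, so r − 4r/(3π) = 1.4 − 0.594178 = 0.805822 m below the topmost point, so y_c = 0.37 + 0.805822 = 1.17582 m and h_c = 1.17582 × 0.969445 = 1.13989 m.
A = πr²/2 = π × 1.4²/2 = 3.07876 m².
Resultant F = γ·h_c·A = 12.3606 × 1.13989 × 3.07876 = 43.3789 kN.
I_c = (π/8 − 8/(9π))·r⁴ = 0.109757 × 1.4⁴ = 0.421642 m⁴.
Centre of pressure: y_p = y_c + I_c/(y_c·A) = 1.17582 + 0.421642/(1.17582 × 3.07876) = 1.17582 + 0.116474 = 1.29229 m along the plane.
Vertically, h_p = y_p·sinθ = 1.29229 × 0.969445 = 1.2528 m.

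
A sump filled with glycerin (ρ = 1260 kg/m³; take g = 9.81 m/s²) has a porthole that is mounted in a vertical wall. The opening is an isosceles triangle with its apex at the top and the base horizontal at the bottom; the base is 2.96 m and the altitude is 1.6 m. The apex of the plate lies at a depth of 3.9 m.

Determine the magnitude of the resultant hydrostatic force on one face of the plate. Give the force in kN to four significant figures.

F ≈ 145.4 kN

γ = ρg = 1260 × 9.81 / 1000 = 12.3606 kN/m³.
With the apex up, the centroid sits 2h/3 = 2 × 1.6/3 = 1.06667 m below the apex, so the centroid depth is h_c = 3.9 + 1.06667 = 4.96667 m.
A = ½ × 2.96 × 1.6 = 2.368 m².
Resultant F = γ·h_c·A = 12.3606 × 4.96667 × 2.368 = 145.374 kN.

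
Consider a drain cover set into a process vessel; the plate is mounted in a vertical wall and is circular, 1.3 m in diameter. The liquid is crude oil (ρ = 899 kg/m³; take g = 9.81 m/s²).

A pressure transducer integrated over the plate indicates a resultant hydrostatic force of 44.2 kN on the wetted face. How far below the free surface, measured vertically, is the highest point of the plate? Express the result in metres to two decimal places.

γ = ρg = 899 × 9.81 / 1000 = 8.81919 kN/m³.
A = π(0.65)² = 1.32732 m².
From F = γ·h_c·A, the centroid depth is h_c = 44.2/(8.81919 × 1.32732) = 3.77588 m.
The centroid is at the centre, 0.65 m below the top of the plate, so the highest point sits at h_top = 3.77588 − 0.65 = 3.12588 m below the surface.

d_top ≈ 3.13 m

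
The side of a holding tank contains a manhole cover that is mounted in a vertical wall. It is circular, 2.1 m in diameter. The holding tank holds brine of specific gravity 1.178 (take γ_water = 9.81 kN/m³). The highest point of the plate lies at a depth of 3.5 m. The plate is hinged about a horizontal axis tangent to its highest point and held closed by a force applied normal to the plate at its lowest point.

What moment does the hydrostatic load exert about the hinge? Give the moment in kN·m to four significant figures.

M ≈ 202.3 kN·m

γ = 1.178 × 9.81 = 11.55618 kN/m³.
The centroid is at the centre, 1.05 m below the top of the plate, so the centroid depth is h_c = 3.5 + 1.05 = 4.55 m.
A = π(1.05)² = 3.46361 m².
Resultant F = γ·h_c·A = 11.55618 × 4.55 × 3.46361 = 182.119 kN.
I_c = πr⁴/4 = π × 1.05⁴/4 = 0.954656 m⁴.
Centre of pressure: y_p = y_c + I_c/(y_c·A) = 4.55 + 0.954656/(4.55 × 3.46361) = 4.55 + 0.0605768 = 4.61058 m along the plane.
The resultant acts 1.05 + 0.0605768 = 1.11058 m (along the plate) below the hinge at the top edge, so the moment about the hinge is M = F × 1.11058 = 182.119 × 1.11058 = 202.258 kN·m.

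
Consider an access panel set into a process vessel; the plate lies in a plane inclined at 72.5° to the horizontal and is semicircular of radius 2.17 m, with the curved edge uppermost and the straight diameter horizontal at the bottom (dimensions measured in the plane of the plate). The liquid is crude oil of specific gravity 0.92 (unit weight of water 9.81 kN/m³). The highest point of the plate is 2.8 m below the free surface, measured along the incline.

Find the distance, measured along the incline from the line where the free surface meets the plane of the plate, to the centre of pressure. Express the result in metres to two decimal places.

y_p = 4.13 m

γ = 0.92 × 9.81 = 9.0252 kN/m³.
Let θ = 72.5° be the plate's angle to the horizontal; measure y along the incline from where the plane meets the free surface. Vertical depth h = y·sinθ with sinθ = 0.953717.
The centroid lies 4r/(3π) = 0.920977 m above the diameter, so r − 4r/(3π) = 2.17 − 0.920977 = 1.24902 m below the topmost point, so y_c = 2.8 + 1.24902 = 4.04902 m and h_c = 4.04902 × 0.953717 = 3.86162 m.
A = πr²/2 = π × 2.17²/2 = 7.39672 m².
Resultant F = γ·h_c·A = 9.0252 × 3.86162 × 7.39672 = 257.79 kN.
I_c = (π/8 − 8/(9π))·r⁴ = 0.109757 × 2.17⁴ = 2.43372 m⁴.
Centre of pressure: y_p = y_c + I_c/(y_c·A) = 4.04902 + 2.43372/(4.04902 × 7.39672) = 4.04902 + 0.0812609 = 4.13028 m along the plane.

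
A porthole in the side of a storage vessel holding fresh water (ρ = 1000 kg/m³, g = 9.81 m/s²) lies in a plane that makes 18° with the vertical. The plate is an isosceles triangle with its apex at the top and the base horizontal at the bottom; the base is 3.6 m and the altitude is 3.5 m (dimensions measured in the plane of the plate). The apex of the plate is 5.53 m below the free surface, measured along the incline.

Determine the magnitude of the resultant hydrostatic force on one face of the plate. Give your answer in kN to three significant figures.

γ = ρg = 1000 × 9.81 = 9810 N/m³ = 9.81 kN/m³.
The plate makes 18° with the vertical, i.e. θ = 90° − 18° = 72° to the horizontal. Measuring y along the incline from the free-surface line, vertical depth h = y·sinθ with sinθ = 0.951057.
With the apex up, the centroid sits 2h/3 = 2 × 3.5/3 = 2.33333 m below the apex, so y_c = 5.53 + 2.33333 = 7.86333 m and h_c = 7.86333 × 0.951057 = 7.47848 m.
A = ½ × 3.6 × 3.5 = 6.3 m².
Resultant F = γ·h_c·A = 9.81 × 7.47848 × 6.3 = 462.192 kN.

F ≈ 462 kN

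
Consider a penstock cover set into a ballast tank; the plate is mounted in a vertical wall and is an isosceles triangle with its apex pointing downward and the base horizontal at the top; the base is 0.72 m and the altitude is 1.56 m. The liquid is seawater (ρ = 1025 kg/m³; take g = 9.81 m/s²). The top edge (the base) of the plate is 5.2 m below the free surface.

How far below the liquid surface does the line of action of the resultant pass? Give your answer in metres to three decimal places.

h_p = 5.744 m

γ = ρg = 1025 × 9.81 / 1000 = 10.05525 kN/m³.
With the apex down, the centroid sits h/3 = 1.56/3 = 0.52 m below the base (the top edge), so the centroid depth is h_c = 5.2 + 0.52 = 5.72 m.
A = ½ × 0.72 × 1.56 = 0.5616 m².
Resultant F = γ·h_c·A = 10.05525 × 5.72 × 0.5616 = 32.301 kN.
I_c = b·h³/36 = 0.72 × 1.56³/36 = 0.0759283 m⁴.
Centre of pressure: y_p = y_c + I_c/(y_c·A) = 5.72 + 0.0759283/(5.72 × 0.5616) = 5.72 + 0.0236364 = 5.74364 m along the plane.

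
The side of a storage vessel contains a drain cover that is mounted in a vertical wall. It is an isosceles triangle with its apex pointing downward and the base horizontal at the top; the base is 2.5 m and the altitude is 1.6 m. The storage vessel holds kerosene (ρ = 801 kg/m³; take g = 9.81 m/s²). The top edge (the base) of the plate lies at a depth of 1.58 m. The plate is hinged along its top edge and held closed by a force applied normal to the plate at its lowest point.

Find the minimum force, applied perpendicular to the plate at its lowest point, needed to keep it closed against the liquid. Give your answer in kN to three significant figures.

P ≈ 12.5 kN

γ = ρg = 801 × 9.81 / 1000 = 7.85781 kN/m³.
With the apex down, the centroid sits h/3 = 1.6/3 = 0.533333 m below the base (the top edge), so the centroid depth is h_c = 1.58 + 0.533333 = 2.11333 m.
A = ½ × 2.5 × 1.6 = 2 m².
Resultant F = γ·h_c·A = 7.85781 × 2.11333 × 2 = 33.2123 kN.
I_c = b·h³/36 = 2.5 × 1.6³/36 = 0.284444 m⁴.
Centre of pressure: y_p = y_c + I_c/(y_c·A) = 2.11333 + 0.284444/(2.11333 × 2) = 2.11333 + 0.0672976 = 2.18063 m along the plane.
The resultant acts 0.533333 + 0.0672976 = 0.600631 m (along the plate) below the hinge at the top edge, so the moment about the hinge is M = F × 0.600631 = 33.2123 × 0.600631 = 19.9483 kN·m.
A normal force at the bottom, 1.6 m from the hinge, must supply this moment: P = 19.9483/1.6 = 12.4677 kN.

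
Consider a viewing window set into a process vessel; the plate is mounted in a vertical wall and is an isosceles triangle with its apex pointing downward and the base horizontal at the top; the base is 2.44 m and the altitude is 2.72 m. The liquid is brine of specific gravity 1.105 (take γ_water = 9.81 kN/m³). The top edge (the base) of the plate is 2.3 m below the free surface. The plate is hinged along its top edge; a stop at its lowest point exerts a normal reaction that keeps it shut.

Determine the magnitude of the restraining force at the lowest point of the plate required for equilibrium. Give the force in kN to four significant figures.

γ = 1.105 × 9.81 = 10.84005 kN/m³.
With the apex down, the centroid sits h/3 = 2.72/3 = 0.906667 m below the base (the top edge), so the centroid depth is h_c = 2.3 + 0.906667 = 3.20667 m.
A = ½ × 2.44 × 2.72 = 3.3184 m².
Resultant F = γ·h_c·A = 10.84005 × 3.20667 × 3.3184 = 115.349 kN.
I_c = b·h³/36 = 2.44 × 2.72³/36 = 1.36394 m⁴.
Centre of pressure: y_p = y_c + I_c/(y_c·A) = 3.20667 + 1.36394/(3.20667 × 3.3184) = 3.20667 + 0.128178 = 3.33485 m along the plane.
The resultant acts 0.906667 + 0.128178 = 1.03485 m (along the plate) below the hinge at the top edge, so the moment about the hinge is M = F × 1.03485 = 115.349 × 1.03485 = 119.369 kN·m.
A normal force at the bottom, 2.72 m from the hinge, must supply this moment: P = 119.369/2.72 = 43.8857 kN.

P ≈ 43.89 kN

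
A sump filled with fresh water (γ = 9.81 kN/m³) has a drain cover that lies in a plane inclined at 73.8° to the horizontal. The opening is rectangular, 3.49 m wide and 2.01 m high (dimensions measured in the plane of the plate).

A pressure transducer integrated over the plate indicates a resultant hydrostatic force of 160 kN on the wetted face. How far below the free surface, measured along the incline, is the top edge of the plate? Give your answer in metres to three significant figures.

γ = 9.81 kN/m³.
A = 3.49 × 2.01 = 7.0149 m².
From F = γ·h_c·A, the centroid depth is h_c = 160/(9.81 × 7.0149) = 2.32503 m.
Let θ = 73.8° be the plate's angle to the horizontal; measure y along the incline from where the plane meets the free surface. Vertical depth h = y·sinθ with sinθ = 0.960294.
Along the incline, y_c = h_c/sinθ = 2.32503/0.960294 = 2.42116 m.
The centroid lies 2.01/2 = 1.005 m below the top edge, so the top edge sits at y_top = 2.42116 − 1.005 = 1.41616 m along the incline.

y_top ≈ 1.42 m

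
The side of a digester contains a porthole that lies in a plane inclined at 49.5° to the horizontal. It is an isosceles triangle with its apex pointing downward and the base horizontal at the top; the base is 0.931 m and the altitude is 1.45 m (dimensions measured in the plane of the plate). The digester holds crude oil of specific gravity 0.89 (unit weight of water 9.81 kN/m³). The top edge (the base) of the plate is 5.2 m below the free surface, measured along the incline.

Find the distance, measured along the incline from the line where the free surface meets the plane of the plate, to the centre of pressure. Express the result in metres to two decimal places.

y_p = 5.70 m

γ = 0.89 × 9.81 = 8.7309 kN/m³.
Let θ = 49.5° be the plate's angle to the horizontal; measure y along the incline from where the plane meets the free surface. Vertical depth h = y·sinθ with sinθ = 0.760406.
With the apex down, the centroid sits h/3 = 1.45/3 = 0.483333 m below the base (the top edge), so y_c = 5.2 + 0.483333 = 5.68333 m and h_c = 5.68333 × 0.760406 = 4.32164 m.
A = ½ × 0.931 × 1.45 = 0.674975 m².
Resultant F = γ·h_c·A = 8.7309 × 4.32164 × 0.674975 = 25.468 kN.
I_c = b·h³/36 = 0.931 × 1.45³/36 = 0.0788408 m⁴.
Centre of pressure: y_p = y_c + I_c/(y_c·A) = 5.68333 + 0.0788408/(5.68333 × 0.674975) = 5.68333 + 0.0205523 = 5.70388 m along the plane.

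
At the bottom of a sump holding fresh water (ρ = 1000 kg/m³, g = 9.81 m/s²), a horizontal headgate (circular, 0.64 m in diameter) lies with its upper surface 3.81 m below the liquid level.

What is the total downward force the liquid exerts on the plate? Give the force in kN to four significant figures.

F ≈ 12.02 kN

γ = ρg = 1000 × 9.81 = 9810 N/m³ = 9.81 kN/m³.
The plate is horizontal, so pressure is uniform at p = γ·h = 9.81 × 3.81 = 37.3761 kN/m².
A = π(0.32)² = 0.321699 m².
F = p·A = 37.3761 × 0.321699 = 12.0239 kN.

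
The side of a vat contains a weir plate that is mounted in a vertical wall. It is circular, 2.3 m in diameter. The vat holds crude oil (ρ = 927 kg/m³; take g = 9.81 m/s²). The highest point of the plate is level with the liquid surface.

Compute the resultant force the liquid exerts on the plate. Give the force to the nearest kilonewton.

γ = ρg = 927 × 9.81 / 1000 = 9.09387 kN/m³.
The centroid is at the centre, 1.15 m below the top of the plate, so the centroid depth is h_c = 1.15 m.
A = π(1.15)² = 4.15476 m².
Resultant F = γ·h_c·A = 9.09387 × 1.15 × 4.15476 = 43.4503 kN.

F ≈ 43 kN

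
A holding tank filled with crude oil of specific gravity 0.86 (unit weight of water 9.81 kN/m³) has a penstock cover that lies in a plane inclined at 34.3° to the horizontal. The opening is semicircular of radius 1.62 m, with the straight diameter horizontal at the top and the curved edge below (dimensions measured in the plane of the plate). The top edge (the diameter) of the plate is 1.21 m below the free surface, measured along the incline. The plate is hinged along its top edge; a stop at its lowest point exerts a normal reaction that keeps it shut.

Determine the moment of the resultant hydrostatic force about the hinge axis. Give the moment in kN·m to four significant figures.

M ≈ 29.16 kN·m

γ = 0.86 × 9.81 = 8.4366 kN/m³.
Let θ = 34.3° be the plate's angle to the horizontal; measure y along the incline from where the plane meets the free surface. Vertical depth h = y·sinθ with sinθ = 0.563526.
The centroid of a semicircle lies 4r/(3π) = 0.687549 m from the diameter, here below the top edge, so y_c = 1.21 + 0.687549 = 1.89755 m and h_c = 1.89755 × 0.563526 = 1.06932 m.
A = πr²/2 = π × 1.62²/2 = 4.1224 m².
Resultant F = γ·h_c·A = 8.4366 × 1.06932 × 4.1224 = 37.1899 kN.
I_c = (π/8 − 8/(9π))·r⁴ = 0.109757 × 1.62⁴ = 0.755949 m⁴.
Centre of pressure: y_p = y_c + I_c/(y_c·A) = 1.89755 + 0.755949/(1.89755 × 4.1224) = 1.89755 + 0.0966383 = 1.99419 m along the plane.
The resultant acts 0.687549 + 0.0966383 = 0.784187 m (along the plate) below the hinge at the top edge, so the moment about the hinge is M = F × 0.784187 = 37.1899 × 0.784187 = 29.1638 kN·m.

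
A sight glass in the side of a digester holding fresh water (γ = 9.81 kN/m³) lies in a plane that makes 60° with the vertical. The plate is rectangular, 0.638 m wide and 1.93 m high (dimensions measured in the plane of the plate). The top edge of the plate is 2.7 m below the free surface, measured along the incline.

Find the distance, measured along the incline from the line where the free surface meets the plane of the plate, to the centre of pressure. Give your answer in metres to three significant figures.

y_p = 3.75 m

γ = 9.81 kN/m³.
The plate makes 60° with the vertical, i.e. θ = 90° − 60° = 30° to the horizontal. Measuring y along the incline from the free-surface line, vertical depth h = y·sinθ with sinθ = 0.500000.
The centroid lies 1.93/2 = 0.965 m below the top edge, so y_c = 2.7 + 0.965 = 3.665 m and h_c = 3.665 × 0.500000 = 1.8325 m.
A = 0.638 × 1.93 = 1.23134 m².
Resultant F = γ·h_c·A = 9.81 × 1.8325 × 1.23134 = 22.1356 kN.
I_c = b·h³/12 = 0.638 × 1.93³/12 = 0.382218 m⁴.
Centre of pressure: y_p = y_c + I_c/(y_c·A) = 3.665 + 0.382218/(3.665 × 1.23134) = 3.665 + 0.0846953 = 3.7497 m along the plane.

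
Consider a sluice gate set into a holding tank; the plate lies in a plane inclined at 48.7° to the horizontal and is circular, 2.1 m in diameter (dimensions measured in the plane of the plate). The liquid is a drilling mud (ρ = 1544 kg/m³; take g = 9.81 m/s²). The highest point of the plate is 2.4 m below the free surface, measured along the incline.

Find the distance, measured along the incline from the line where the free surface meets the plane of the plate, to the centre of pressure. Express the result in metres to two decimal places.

y_p = 3.53 m

γ = ρg = 1544 × 9.81 / 1000 = 15.14664 kN/m³.
Let θ = 48.7° be the plate's angle to the horizontal; measure y along the incline from where the plane meets the free surface. Vertical depth h = y·sinθ with sinθ = 0.751264.
The centroid is at the centre, 1.05 m below the top of the plate, so y_c = 2.4 + 1.05 = 3.45 m and h_c = 3.45 × 0.751264 = 2.59186 m.
A = π(1.05)² = 3.46361 m².
Resultant F = γ·h_c·A = 15.14664 × 2.59186 × 3.46361 = 135.974 kN.
I_c = πr⁴/4 = π × 1.05⁴/4 = 0.954656 m⁴.
Centre of pressure: y_p = y_c + I_c/(y_c·A) = 3.45 + 0.954656/(3.45 × 3.46361) = 3.45 + 0.0798912 = 3.52989 m along the plane.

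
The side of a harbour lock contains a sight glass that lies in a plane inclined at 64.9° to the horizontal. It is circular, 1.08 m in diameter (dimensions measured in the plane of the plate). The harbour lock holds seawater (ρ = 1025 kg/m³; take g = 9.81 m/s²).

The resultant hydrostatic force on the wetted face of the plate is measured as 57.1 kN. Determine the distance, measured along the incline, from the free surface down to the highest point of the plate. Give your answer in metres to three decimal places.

y_top ≈ 6.305 m

γ = ρg = 1025 × 9.81 / 1000 = 10.05525 kN/m³.
A = π(0.54)² = 0.916088 m².
From F = γ·h_c·A, the centroid depth is h_c = 57.1/(10.05525 × 0.916088) = 6.19878 m.
Let θ = 64.9° be the plate's angle to the horizontal; measure y along the incline from where the plane meets the free surface. Vertical depth h = y·sinθ with sinθ = 0.905569.
Along the incline, y_c = h_c/sinθ = 6.19878/0.905569 = 6.84518 m.
The centroid is at the centre, 0.54 m below the top of the plate, so the highest point sits at y_top = 6.84518 − 0.54 = 6.30518 m along the incline.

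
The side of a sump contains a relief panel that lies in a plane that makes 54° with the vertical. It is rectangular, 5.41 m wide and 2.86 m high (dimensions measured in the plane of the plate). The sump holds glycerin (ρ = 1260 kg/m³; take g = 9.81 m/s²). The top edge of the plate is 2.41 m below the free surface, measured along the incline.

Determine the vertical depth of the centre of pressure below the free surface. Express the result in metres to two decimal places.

h_p = 2.36 m

γ = ρg = 1260 × 9.81 / 1000 = 12.3606 kN/m³.
The plate makes 54° with the vertical, i.e. θ = 90° − 54° = 36° to the horizontal. Measuring y along the incline from the free-surface line, vertical depth h = y·sinθ with sinθ = 0.587785.
The centroid lies 2.86/2 = 1.43 m below the top edge, so y_c = 2.41 + 1.43 = 3.84 m and h_c = 3.84 × 0.587785 = 2.25709 m.
A = 5.41 × 2.86 = 15.4726 m².
Resultant F = γ·h_c·A = 12.3606 × 2.25709 × 15.4726 = 431.67 kN.
I_c = b·h³/12 = 5.41 × 2.86³/12 = 10.5466 m⁴.
Centre of pressure: y_p = y_c + I_c/(y_c·A) = 3.84 + 10.5466/(3.84 × 15.4726) = 3.84 + 0.177508 = 4.01751 m along the plane.
Vertically, h_p = y_p·sinθ = 4.01751 × 0.587785 = 2.36143 m.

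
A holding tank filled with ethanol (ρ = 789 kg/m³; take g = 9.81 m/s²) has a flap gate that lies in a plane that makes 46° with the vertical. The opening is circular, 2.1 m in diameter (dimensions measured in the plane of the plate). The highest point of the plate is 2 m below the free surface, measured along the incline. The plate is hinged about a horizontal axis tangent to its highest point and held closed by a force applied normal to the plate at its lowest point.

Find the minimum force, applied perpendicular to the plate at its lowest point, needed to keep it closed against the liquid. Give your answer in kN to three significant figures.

P ≈ 30.8 kN

γ = ρg = 789 × 9.81 / 1000 = 7.74009 kN/m³.
The plate makes 46° with the vertical, i.e. θ = 90° − 46° = 44° to the horizontal. Measuring y along the incline from the free-surface line, vertical depth h = y·sinθ with sinθ = 0.694658.
The centroid is at the centre, 1.05 m below the top of the plate, so y_c = 2 + 1.05 = 3.05 m and h_c = 3.05 × 0.694658 = 2.11871 m.
A = π(1.05)² = 3.46361 m².
Resultant F = γ·h_c·A = 7.74009 × 2.11871 × 3.46361 = 56.7998 kN.
I_c = πr⁴/4 = π × 1.05⁴/4 = 0.954656 m⁴.
Centre of pressure: y_p = y_c + I_c/(y_c·A) = 3.05 + 0.954656/(3.05 × 3.46361) = 3.05 + 0.0903687 = 3.14037 m along the plane.
The resultant acts 1.05 + 0.0903687 = 1.14037 m (along the plate) below the hinge at the top edge, so the moment about the hinge is M = F × 1.14037 = 56.7998 × 1.14037 = 64.7728 kN·m.
A normal force at the bottom, 2.1 m from the hinge, must supply this moment: P = 64.7728/2.1 = 30.8442 kN.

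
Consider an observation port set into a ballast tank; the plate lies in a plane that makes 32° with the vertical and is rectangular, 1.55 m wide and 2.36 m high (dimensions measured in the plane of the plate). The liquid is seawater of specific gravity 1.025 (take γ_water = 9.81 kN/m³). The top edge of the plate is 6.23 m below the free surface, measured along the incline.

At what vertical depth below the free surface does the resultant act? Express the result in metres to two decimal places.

γ = 1.025 × 9.81 = 10.05525 kN/m³.
The plate makes 32° with the vertical, i.e. θ = 90° − 32° = 58° to the horizontal. Measuring y along the incline from the free-surface line, vertical depth h = y·sinθ with sinθ = 0.848048.
The centroid lies 2.36/2 = 1.18 m below the top edge, so y_c = 6.23 + 1.18 = 7.41 m and h_c = 7.41 × 0.848048 = 6.28404 m.
A = 1.55 × 2.36 = 3.658 m².
Resultant F = γ·h_c·A = 10.05525 × 6.28404 × 3.658 = 231.14 kN.
I_c = b·h³/12 = 1.55 × 2.36³/12 = 1.6978 m⁴.
Centre of pressure: y_p = y_c + I_c/(y_c·A) = 7.41 + 1.6978/(7.41 × 3.658) = 7.41 + 0.0626361 = 7.47264 m along the plane.
Vertically, h_p = y_p·sinθ = 7.47264 × 0.848048 = 6.33716 m.

h_p = 6.34 m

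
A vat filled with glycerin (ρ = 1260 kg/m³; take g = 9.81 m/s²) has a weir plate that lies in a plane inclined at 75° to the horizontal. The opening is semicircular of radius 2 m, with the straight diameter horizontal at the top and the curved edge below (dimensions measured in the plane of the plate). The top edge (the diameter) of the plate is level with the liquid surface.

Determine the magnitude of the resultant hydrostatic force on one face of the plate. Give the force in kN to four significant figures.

F ≈ 63.68 kN

γ = ρg = 1260 × 9.81 / 1000 = 12.3606 kN/m³.
Let θ = 75° be the plate's angle to the horizontal; measure y along the incline from where the plane meets the free surface. Vertical depth h = y·sinθ with sinθ = 0.965926.
The centroid of a semicircle lies 4r/(3π) = 0.848826 m from the diameter, here below the top edge, so y_c = 0.848826 m and h_c = 0.848826 × 0.965926 = 0.819903 m.
A = πr²/2 = π × 2²/2 = 6.28319 m².
Resultant F = γ·h_c·A = 12.3606 × 0.819903 × 6.28319 = 63.6769 kN.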